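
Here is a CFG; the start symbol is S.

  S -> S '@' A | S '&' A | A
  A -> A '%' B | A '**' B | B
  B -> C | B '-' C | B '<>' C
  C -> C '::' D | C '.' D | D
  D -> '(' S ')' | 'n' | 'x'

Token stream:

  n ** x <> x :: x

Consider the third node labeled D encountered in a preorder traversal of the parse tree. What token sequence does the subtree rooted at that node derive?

[S [A [A [B [C [D n]]]] ** [B [B [C [D x]]] <> [C [C [D x]] :: [D x]]]]]

x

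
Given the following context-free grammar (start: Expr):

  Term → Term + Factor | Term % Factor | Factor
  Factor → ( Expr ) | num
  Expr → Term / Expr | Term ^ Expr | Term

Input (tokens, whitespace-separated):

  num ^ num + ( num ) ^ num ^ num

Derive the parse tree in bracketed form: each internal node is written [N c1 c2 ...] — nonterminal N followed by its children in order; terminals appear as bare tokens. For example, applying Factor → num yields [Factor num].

Expr
Term ^ Expr
Factor ^ Expr
num ^ Expr
num ^ Term ^ Expr
num ^ Term + Factor ^ Expr
num ^ Factor + Factor ^ Expr
num ^ num + Factor ^ Expr
num ^ num + ( Expr ) ^ Expr
num ^ num + ( Term ) ^ Expr
num ^ num + ( Factor ) ^ Expr
num ^ num + ( num ) ^ Expr
num ^ num + ( num ) ^ Term ^ Expr
num ^ num + ( num ) ^ Factor ^ Expr
num ^ num + ( num ) ^ num ^ Expr
num ^ num + ( num ) ^ num ^ Term
num ^ num + ( num ) ^ num ^ Factor
num ^ num + ( num ) ^ num ^ num

[Expr [Term [Factor num]] ^ [Expr [Term [Term [Factor num]] + [Factor ( [Expr [Term [Factor num]]] )]] ^ [Expr [Term [Factor num]] ^ [Expr [Term [Factor num]]]]]]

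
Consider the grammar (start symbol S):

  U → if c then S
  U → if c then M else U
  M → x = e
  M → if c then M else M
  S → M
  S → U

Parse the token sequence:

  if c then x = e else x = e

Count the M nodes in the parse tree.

[S [M if c then [M x = e] else [M x = e]]]

3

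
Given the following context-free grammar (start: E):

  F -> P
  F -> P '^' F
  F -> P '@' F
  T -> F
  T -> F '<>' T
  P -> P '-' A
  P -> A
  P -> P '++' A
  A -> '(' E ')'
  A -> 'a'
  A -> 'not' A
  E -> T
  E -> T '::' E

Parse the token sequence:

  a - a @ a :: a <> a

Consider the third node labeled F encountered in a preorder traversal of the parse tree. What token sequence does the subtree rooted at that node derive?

[E [T [F [P [P [A a]] - [A a]] @ [F [P [A a]]]]] :: [E [T [F [P [A a]]] <> [T [F [P [A a]]]]]]]

a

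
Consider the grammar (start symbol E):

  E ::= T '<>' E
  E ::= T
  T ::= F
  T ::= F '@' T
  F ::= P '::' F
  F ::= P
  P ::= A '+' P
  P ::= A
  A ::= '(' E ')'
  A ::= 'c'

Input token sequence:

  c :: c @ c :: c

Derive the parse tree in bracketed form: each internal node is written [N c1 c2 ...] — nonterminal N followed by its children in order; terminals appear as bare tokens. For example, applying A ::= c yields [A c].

E
T
F @ T
P :: F @ T
A :: F @ T
c :: F @ T
c :: P @ T
c :: A @ T
c :: c @ T
c :: c @ F
c :: c @ P :: F
c :: c @ A :: F
c :: c @ c :: F
c :: c @ c :: P
c :: c @ c :: A
c :: c @ c :: c

[E [T [F [P [A c]] :: [F [P [A c]]]] @ [T [F [P [A c]] :: [F [P [A c]]]]]]]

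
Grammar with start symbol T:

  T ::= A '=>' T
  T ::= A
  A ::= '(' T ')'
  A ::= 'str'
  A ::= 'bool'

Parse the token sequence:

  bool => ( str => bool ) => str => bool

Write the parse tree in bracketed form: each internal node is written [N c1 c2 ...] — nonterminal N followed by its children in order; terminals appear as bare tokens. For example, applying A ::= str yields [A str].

[T [A bool] => [T [A ( [T [A str] => [T [A bool]]] )] => [T [A str] => [T [A bool]]]]]

T
A => T
bool => T
bool => A => T
bool => ( T ) => T
bool => ( A => T ) => T
bool => ( str => T ) => T
bool => ( str => A ) => T
bool => ( str => bool ) => T
bool => ( str => bool ) => A => T
bool => ( str => bool ) => str => T
bool => ( str => bool ) => str => A
bool => ( str => bool ) => str => bool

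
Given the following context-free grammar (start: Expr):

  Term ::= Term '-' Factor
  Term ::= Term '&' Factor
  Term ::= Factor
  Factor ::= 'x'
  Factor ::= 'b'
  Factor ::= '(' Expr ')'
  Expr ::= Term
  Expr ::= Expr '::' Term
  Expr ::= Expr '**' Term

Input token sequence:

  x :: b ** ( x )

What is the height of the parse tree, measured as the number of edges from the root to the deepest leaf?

[Expr [Expr [Expr [Term [Factor x]]] :: [Term [Factor b]]] ** [Term [Factor ( [Expr [Term [Factor x]]] )]]]

6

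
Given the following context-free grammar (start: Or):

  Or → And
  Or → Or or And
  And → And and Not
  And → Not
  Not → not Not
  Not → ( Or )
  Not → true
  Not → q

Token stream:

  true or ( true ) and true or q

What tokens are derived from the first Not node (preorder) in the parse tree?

true

[Or [Or [Or [And [Not true]]] or [And [And [Not ( [Or [And [Not true]]] )]] and [Not true]]] or [And [Not q]]]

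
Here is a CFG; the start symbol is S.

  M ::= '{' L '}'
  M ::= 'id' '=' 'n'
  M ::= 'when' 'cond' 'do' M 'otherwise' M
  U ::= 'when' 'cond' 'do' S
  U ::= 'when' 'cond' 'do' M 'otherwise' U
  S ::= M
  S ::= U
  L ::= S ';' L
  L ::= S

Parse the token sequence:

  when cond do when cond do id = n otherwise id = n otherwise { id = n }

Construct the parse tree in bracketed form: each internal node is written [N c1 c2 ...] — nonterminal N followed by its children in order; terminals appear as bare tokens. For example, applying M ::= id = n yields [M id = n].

[S [M when cond do [M when cond do [M id = n] otherwise [M id = n]] otherwise [M { [L [S [M id = n]]] }]]]

S
M
when cond do M otherwise M
when cond do when cond do M otherwise M otherwise M
when cond do when cond do id = n otherwise M otherwise M
when cond do when cond do id = n otherwise id = n otherwise M
when cond do when cond do id = n otherwise id = n otherwise { L }
when cond do when cond do id = n otherwise id = n otherwise { S }
when cond do when cond do id = n otherwise id = n otherwise { M }
when cond do when cond do id = n otherwise id = n otherwise { id = n }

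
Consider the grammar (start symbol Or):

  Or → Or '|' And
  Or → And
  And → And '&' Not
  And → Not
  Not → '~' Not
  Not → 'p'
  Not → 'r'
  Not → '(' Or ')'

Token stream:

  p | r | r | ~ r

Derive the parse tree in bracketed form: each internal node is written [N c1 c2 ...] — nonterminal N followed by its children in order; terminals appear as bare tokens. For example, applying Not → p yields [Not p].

[Or [Or [Or [Or [And [Not p]]] | [And [Not r]]] | [And [Not r]]] | [And [Not ~ [Not r]]]]

Or
Or | And
Or | And | And
Or | And | And | And
And | And | And | And
Not | And | And | And
p | And | And | And
p | Not | And | And
p | r | And | And
p | r | Not | And
p | r | r | And
p | r | r | Not
p | r | r | ~ Not
p | r | r | ~ r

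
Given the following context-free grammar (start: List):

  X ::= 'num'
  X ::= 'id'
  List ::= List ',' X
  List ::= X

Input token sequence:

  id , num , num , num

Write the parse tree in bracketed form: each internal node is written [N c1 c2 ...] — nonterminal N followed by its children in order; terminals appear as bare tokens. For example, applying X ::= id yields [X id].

List
List , X
List , X , X
List , X , X , X
X , X , X , X
id , X , X , X
id , num , X , X
id , num , num , X
id , num , num , num

[List [List [List [List [X id]] , [X num]] , [X num]] , [X num]]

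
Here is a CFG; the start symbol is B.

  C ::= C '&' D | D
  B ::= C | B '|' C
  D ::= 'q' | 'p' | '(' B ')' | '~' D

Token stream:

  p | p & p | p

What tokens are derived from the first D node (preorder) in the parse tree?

[B [B [B [C [D p]]] | [C [C [D p]] & [D p]]] | [C [D p]]]

p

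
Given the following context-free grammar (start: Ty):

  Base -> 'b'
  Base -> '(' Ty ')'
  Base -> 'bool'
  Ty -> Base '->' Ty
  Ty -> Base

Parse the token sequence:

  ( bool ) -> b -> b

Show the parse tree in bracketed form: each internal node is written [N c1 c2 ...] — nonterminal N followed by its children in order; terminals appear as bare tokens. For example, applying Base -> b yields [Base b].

Ty
Base -> Ty
( Ty ) -> Ty
( Base ) -> Ty
( bool ) -> Ty
( bool ) -> Base -> Ty
( bool ) -> b -> Ty
( bool ) -> b -> Base
( bool ) -> b -> b

[Ty [Base ( [Ty [Base bool]] )] -> [Ty [Base b] -> [Ty [Base b]]]]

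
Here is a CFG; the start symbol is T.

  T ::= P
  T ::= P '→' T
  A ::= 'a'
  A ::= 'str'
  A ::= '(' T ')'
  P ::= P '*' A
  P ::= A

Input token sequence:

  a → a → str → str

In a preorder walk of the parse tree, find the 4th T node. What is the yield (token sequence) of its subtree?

str

[T [P [A a]] → [T [P [A a]] → [T [P [A str]] → [T [P [A str]]]]]]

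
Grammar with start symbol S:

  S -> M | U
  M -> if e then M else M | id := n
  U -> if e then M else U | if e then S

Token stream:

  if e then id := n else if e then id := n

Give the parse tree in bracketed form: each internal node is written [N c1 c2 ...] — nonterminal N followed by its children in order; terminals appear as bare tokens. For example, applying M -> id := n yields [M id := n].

S
U
if e then M else U
if e then id := n else U
if e then id := n else if e then S
if e then id := n else if e then M
if e then id := n else if e then id := n

[S [U if e then [M id := n] else [U if e then [S [M id := n]]]]]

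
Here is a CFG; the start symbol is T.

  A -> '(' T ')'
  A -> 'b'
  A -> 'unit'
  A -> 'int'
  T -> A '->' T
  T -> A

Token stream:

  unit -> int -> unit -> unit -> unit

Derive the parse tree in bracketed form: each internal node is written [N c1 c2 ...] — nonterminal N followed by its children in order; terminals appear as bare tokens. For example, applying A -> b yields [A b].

T
A -> T
unit -> T
unit -> A -> T
unit -> int -> T
unit -> int -> A -> T
unit -> int -> unit -> T
unit -> int -> unit -> A -> T
unit -> int -> unit -> unit -> T
unit -> int -> unit -> unit -> A
unit -> int -> unit -> unit -> unit

[T [A unit] -> [T [A int] -> [T [A unit] -> [T [A unit] -> [T [A unit]]]]]]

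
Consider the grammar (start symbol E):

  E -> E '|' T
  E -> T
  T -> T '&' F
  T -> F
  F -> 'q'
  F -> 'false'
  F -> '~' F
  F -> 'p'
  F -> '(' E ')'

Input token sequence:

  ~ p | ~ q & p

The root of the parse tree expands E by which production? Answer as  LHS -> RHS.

E -> E '|' T

[E [E [T [F ~ [F p]]]] | [T [T [F ~ [F q]]] & [F p]]]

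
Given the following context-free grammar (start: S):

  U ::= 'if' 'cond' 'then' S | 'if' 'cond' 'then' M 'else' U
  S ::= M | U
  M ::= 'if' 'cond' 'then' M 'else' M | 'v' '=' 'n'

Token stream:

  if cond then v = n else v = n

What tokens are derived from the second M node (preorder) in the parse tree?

[S [M if cond then [M v = n] else [M v = n]]]

v = n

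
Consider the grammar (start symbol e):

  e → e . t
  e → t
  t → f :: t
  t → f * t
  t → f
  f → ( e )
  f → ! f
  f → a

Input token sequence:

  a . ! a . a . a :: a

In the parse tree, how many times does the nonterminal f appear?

6

[e [e [e [e [t [f a]]] . [t [f ! [f a]]]] . [t [f a]]] . [t [f a] :: [t [f a]]]]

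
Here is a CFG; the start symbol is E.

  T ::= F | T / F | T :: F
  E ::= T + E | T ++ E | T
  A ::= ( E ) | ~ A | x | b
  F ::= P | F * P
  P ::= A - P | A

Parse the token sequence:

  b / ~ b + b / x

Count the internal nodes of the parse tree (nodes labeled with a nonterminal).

19

[E [T [T [F [P [A b]]]] / [F [P [A ~ [A b]]]]] + [E [T [T [F [P [A b]]]] / [F [P [A x]]]]]]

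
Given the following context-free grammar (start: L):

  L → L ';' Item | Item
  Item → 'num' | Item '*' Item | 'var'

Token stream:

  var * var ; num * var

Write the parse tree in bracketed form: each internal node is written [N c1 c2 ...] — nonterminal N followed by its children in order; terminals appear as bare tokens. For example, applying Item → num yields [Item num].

[L [L [Item [Item var] * [Item var]]] ; [Item [Item num] * [Item var]]]

L
L ; Item
Item ; Item
Item * Item ; Item
var * Item ; Item
var * var ; Item
var * var ; Item * Item
var * var ; num * Item
var * var ; num * var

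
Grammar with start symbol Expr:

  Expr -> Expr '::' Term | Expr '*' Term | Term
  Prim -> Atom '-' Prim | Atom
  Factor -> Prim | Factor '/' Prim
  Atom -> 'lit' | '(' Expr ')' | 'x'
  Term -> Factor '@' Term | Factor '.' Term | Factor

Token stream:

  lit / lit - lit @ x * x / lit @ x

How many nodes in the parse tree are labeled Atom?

[Expr [Expr [Term [Factor [Factor [Prim [Atom lit]]] / [Prim [Atom lit] - [Prim [Atom lit]]]] @ [Term [Factor [Prim [Atom x]]]]]] * [Term [Factor [Factor [Prim [Atom x]]] / [Prim [Atom lit]]] @ [Term [Factor [Prim [Atom x]]]]]]

7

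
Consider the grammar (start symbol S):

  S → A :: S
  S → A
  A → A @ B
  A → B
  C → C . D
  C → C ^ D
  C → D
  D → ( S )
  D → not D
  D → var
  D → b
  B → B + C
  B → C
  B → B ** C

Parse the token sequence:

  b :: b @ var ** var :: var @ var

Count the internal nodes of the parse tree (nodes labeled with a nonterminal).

[S [A [B [C [D b]]]] :: [S [A [A [B [C [D b]]]] @ [B [B [C [D var]]] ** [C [D var]]]] :: [S [A [A [B [C [D var]]]] @ [B [C [D var]]]]]]]

26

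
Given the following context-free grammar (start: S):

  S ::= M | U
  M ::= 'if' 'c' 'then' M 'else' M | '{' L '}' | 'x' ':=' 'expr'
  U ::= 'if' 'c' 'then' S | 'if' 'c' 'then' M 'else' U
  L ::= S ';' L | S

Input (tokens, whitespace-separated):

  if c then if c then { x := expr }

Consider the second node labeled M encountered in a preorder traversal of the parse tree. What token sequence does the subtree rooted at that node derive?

[S [U if c then [S [U if c then [S [M { [L [S [M x := expr]]] }]]]]]]

x := expr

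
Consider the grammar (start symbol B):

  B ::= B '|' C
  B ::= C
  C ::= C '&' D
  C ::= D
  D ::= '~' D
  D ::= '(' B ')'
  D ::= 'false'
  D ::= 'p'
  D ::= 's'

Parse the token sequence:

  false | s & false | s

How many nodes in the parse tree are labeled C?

4

[B [B [B [C [D false]]] | [C [C [D s]] & [D false]]] | [C [D s]]]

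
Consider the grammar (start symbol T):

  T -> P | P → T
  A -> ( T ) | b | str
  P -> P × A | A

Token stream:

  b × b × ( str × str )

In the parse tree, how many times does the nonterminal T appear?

[T [P [P [P [A b]] × [A b]] × [A ( [T [P [P [A str]] × [A str]]] )]]]

2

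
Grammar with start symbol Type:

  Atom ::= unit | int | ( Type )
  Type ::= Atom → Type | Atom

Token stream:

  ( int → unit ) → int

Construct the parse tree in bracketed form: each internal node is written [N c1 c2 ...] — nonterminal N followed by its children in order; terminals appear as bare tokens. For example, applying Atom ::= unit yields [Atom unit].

Type
Atom → Type
( Type ) → Type
( Atom → Type ) → Type
( int → Type ) → Type
( int → Atom ) → Type
( int → unit ) → Type
( int → unit ) → Atom
( int → unit ) → int

[Type [Atom ( [Type [Atom int] → [Type [Atom unit]]] )] → [Type [Atom int]]]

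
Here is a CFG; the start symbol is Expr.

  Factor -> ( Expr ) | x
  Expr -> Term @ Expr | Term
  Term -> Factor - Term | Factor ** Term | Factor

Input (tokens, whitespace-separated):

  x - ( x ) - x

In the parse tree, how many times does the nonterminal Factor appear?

[Expr [Term [Factor x] - [Term [Factor ( [Expr [Term [Factor x]]] )] - [Term [Factor x]]]]]

4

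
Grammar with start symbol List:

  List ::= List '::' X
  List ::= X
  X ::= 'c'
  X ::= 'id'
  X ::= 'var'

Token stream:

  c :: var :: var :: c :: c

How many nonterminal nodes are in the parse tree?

10

[List [List [List [List [List [X c]] :: [X var]] :: [X var]] :: [X c]] :: [X c]]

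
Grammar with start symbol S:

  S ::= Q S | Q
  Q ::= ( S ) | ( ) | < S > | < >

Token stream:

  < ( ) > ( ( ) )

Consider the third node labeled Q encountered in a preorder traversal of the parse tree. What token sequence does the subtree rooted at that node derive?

[S [Q < [S [Q ( )]] >] [S [Q ( [S [Q ( )]] )]]]

( ( ) )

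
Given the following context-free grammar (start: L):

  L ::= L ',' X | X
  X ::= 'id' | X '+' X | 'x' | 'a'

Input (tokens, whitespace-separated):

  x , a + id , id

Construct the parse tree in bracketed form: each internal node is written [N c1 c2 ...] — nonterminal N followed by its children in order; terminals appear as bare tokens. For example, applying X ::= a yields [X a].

L
L , X
L , X , X
X , X , X
x , X , X
x , X + X , X
x , a + X , X
x , a + id , X
x , a + id , id

[L [L [L [X x]] , [X [X a] + [X id]]] , [X id]]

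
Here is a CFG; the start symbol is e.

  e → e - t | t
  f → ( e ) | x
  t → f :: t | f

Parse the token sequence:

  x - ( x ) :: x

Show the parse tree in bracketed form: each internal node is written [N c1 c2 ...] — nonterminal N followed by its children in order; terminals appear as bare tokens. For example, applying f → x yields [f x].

[e [e [t [f x]]] - [t [f ( [e [t [f x]]] )] :: [t [f x]]]]

e
e - t
t - t
f - t
x - t
x - f :: t
x - ( e ) :: t
x - ( t ) :: t
x - ( f ) :: t
x - ( x ) :: t
x - ( x ) :: f
x - ( x ) :: x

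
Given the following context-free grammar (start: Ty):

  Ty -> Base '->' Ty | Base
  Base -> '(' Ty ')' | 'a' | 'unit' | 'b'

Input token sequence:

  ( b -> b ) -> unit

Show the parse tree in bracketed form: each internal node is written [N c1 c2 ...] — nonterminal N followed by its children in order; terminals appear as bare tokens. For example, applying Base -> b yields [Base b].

Ty
Base -> Ty
( Ty ) -> Ty
( Base -> Ty ) -> Ty
( b -> Ty ) -> Ty
( b -> Base ) -> Ty
( b -> b ) -> Ty
( b -> b ) -> Base
( b -> b ) -> unit

[Ty [Base ( [Ty [Base b] -> [Ty [Base b]]] )] -> [Ty [Base unit]]]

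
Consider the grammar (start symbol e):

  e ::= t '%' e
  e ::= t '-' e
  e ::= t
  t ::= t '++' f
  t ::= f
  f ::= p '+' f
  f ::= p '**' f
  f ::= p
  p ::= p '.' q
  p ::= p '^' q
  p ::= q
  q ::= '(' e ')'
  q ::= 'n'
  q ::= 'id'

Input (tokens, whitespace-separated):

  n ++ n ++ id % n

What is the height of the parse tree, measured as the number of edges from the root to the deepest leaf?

7

[e [t [t [t [f [p [q n]]]] ++ [f [p [q n]]]] ++ [f [p [q id]]]] % [e [t [f [p [q n]]]]]]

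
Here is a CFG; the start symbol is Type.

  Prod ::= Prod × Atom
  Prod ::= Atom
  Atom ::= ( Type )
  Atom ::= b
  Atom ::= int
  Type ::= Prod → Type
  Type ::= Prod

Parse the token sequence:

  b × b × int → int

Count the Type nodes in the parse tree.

2

[Type [Prod [Prod [Prod [Atom b]] × [Atom b]] × [Atom int]] → [Type [Prod [Atom int]]]]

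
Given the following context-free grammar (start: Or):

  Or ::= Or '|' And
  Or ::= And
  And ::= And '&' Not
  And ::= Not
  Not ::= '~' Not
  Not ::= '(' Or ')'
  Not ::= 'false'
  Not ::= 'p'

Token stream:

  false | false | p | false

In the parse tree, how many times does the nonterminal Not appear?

4

[Or [Or [Or [Or [And [Not false]]] | [And [Not false]]] | [And [Not p]]] | [And [Not false]]]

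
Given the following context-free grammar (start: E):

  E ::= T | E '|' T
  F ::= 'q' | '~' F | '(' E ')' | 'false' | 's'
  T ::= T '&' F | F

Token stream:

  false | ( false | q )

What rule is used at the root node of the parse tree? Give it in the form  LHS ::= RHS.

E ::= E '|' T

[E [E [T [F false]]] | [T [F ( [E [E [T [F false]]] | [T [F q]]] )]]]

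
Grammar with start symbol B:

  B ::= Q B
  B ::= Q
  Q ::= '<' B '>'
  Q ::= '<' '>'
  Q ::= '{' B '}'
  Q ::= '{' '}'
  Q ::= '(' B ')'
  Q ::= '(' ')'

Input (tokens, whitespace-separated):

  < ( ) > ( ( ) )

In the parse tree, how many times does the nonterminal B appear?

4

[B [Q < [B [Q ( )]] >] [B [Q ( [B [Q ( )]] )]]]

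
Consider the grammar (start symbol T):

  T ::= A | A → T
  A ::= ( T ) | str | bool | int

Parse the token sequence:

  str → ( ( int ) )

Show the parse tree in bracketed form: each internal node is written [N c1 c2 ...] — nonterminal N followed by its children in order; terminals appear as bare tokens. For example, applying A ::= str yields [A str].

T
A → T
str → T
str → A
str → ( T )
str → ( A )
str → ( ( T ) )
str → ( ( A ) )
str → ( ( int ) )

[T [A str] → [T [A ( [T [A ( [T [A int]] )]] )]]]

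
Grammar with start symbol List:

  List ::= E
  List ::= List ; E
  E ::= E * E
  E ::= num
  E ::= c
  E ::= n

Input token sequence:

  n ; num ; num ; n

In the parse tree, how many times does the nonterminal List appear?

[List [List [List [List [E n]] ; [E num]] ; [E num]] ; [E n]]

4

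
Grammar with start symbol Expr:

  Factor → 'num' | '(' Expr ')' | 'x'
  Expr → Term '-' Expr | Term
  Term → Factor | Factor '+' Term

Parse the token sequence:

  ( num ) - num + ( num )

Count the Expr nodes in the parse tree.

[Expr [Term [Factor ( [Expr [Term [Factor num]]] )]] - [Expr [Term [Factor num] + [Term [Factor ( [Expr [Term [Factor num]]] )]]]]]

4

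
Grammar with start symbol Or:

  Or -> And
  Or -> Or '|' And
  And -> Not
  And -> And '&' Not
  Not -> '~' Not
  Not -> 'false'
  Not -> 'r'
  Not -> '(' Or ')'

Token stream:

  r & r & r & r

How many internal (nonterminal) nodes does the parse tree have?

9

[Or [And [And [And [And [Not r]] & [Not r]] & [Not r]] & [Not r]]]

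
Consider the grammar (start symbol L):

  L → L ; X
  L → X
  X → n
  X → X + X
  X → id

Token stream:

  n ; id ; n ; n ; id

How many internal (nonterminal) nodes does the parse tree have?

[L [L [L [L [L [X n]] ; [X id]] ; [X n]] ; [X n]] ; [X id]]

10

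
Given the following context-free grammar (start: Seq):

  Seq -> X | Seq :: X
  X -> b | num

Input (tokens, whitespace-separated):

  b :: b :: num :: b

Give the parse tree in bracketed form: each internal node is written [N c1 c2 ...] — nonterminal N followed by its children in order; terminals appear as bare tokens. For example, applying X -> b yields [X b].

Seq
Seq :: X
Seq :: X :: X
Seq :: X :: X :: X
X :: X :: X :: X
b :: X :: X :: X
b :: b :: X :: X
b :: b :: num :: X
b :: b :: num :: b

[Seq [Seq [Seq [Seq [X b]] :: [X b]] :: [X num]] :: [X b]]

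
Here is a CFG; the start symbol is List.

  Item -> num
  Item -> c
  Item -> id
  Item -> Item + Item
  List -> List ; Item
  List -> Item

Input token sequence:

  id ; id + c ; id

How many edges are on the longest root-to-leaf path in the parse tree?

[List [List [List [Item id]] ; [Item [Item id] + [Item c]]] ; [Item id]]

4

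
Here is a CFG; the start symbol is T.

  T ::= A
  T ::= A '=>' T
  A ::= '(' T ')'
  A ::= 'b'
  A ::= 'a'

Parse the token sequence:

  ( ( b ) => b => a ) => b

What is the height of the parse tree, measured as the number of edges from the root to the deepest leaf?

6

[T [A ( [T [A ( [T [A b]] )] => [T [A b] => [T [A a]]]] )] => [T [A b]]]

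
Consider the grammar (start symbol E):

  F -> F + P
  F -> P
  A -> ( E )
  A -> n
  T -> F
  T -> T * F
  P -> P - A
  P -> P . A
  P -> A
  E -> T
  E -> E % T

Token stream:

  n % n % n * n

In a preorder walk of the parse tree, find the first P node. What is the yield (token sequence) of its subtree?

n

[E [E [E [T [F [P [A n]]]]] % [T [F [P [A n]]]]] % [T [T [F [P [A n]]]] * [F [P [A n]]]]]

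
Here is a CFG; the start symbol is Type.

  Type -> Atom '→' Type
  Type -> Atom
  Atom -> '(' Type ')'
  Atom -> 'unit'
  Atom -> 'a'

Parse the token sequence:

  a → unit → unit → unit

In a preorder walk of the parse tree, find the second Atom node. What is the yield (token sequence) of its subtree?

[Type [Atom a] → [Type [Atom unit] → [Type [Atom unit] → [Type [Atom unit]]]]]

unit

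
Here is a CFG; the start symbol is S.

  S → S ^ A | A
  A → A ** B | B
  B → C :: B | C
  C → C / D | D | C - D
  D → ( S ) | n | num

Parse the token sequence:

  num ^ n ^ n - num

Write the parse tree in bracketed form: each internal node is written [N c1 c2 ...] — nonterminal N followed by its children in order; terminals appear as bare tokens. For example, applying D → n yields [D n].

[S [S [S [A [B [C [D num]]]]] ^ [A [B [C [D n]]]]] ^ [A [B [C [C [D n]] - [D num]]]]]

S
S ^ A
S ^ A ^ A
A ^ A ^ A
B ^ A ^ A
C ^ A ^ A
D ^ A ^ A
num ^ A ^ A
num ^ B ^ A
num ^ C ^ A
num ^ D ^ A
num ^ n ^ A
num ^ n ^ B
num ^ n ^ C
num ^ n ^ C - D
num ^ n ^ D - D
num ^ n ^ n - D
num ^ n ^ n - num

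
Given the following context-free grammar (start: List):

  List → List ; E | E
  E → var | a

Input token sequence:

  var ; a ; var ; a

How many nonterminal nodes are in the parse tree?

[List [List [List [List [E var]] ; [E a]] ; [E var]] ; [E a]]

8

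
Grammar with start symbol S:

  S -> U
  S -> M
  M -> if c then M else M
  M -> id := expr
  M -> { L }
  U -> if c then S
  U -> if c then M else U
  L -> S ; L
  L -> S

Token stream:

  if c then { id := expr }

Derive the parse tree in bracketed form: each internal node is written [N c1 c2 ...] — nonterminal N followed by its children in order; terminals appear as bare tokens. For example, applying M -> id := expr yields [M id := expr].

[S [U if c then [S [M { [L [S [M id := expr]]] }]]]]

S
U
if c then S
if c then M
if c then { L }
if c then { S }
if c then { M }
if c then { id := expr }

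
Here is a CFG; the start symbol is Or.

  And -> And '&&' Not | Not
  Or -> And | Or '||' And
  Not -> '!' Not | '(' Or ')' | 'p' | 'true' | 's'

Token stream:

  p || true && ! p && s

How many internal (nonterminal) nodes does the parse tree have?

11

[Or [Or [And [Not p]]] || [And [And [And [Not true]] && [Not ! [Not p]]] && [Not s]]]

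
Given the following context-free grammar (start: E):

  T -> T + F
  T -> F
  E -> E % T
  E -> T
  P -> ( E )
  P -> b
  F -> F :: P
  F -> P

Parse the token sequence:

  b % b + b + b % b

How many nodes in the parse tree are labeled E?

[E [E [E [T [F [P b]]]] % [T [T [T [F [P b]]] + [F [P b]]] + [F [P b]]]] % [T [F [P b]]]]

3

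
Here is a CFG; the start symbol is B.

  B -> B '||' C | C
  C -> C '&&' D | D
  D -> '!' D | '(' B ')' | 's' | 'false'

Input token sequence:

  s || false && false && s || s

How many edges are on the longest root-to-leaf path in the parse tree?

[B [B [B [C [D s]]] || [C [C [C [D false]] && [D false]] && [D s]]] || [C [D s]]]

6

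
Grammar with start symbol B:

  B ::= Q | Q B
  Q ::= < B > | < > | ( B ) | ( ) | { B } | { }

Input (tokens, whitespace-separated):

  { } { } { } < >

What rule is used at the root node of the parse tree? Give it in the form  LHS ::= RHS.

[B [Q { }] [B [Q { }] [B [Q { }] [B [Q < >]]]]]

B ::= Q B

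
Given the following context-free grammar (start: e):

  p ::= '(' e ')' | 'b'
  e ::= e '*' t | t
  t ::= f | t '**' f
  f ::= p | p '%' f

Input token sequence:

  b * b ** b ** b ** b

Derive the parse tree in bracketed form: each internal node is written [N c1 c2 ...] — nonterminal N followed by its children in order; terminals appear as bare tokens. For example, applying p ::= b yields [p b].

e
e * t
t * t
f * t
p * t
b * t
b * t ** f
b * t ** f ** f
b * t ** f ** f ** f
b * f ** f ** f ** f
b * p ** f ** f ** f
b * b ** f ** f ** f
b * b ** p ** f ** f
b * b ** b ** f ** f
b * b ** b ** p ** f
b * b ** b ** b ** f
b * b ** b ** b ** p
b * b ** b ** b ** b

[e [e [t [f [p b]]]] * [t [t [t [t [f [p b]]] ** [f [p b]]] ** [f [p b]]] ** [f [p b]]]]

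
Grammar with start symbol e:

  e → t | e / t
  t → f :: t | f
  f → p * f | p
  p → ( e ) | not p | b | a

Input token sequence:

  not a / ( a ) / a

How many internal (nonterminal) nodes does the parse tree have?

[e [e [e [t [f [p not [p a]]]]] / [t [f [p ( [e [t [f [p a]]]] )]]]] / [t [f [p a]]]]

17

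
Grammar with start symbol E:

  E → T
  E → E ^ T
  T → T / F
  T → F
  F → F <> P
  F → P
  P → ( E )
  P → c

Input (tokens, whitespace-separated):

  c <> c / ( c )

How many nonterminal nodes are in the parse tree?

[E [T [T [F [F [P c]] <> [P c]]] / [F [P ( [E [T [F [P c]]]] )]]]]

13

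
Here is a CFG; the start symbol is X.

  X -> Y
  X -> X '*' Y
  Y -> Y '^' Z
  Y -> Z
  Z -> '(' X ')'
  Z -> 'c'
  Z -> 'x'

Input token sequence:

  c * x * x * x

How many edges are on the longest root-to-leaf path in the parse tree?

[X [X [X [X [Y [Z c]]] * [Y [Z x]]] * [Y [Z x]]] * [Y [Z x]]]

6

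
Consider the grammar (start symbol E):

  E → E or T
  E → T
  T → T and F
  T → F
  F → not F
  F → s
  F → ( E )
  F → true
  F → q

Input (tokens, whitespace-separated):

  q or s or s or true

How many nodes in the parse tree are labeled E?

4

[E [E [E [E [T [F q]]] or [T [F s]]] or [T [F s]]] or [T [F true]]]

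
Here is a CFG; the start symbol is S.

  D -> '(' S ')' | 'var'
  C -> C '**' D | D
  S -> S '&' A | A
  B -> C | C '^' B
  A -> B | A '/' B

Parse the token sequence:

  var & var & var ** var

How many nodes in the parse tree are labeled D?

4

[S [S [S [A [B [C [D var]]]]] & [A [B [C [D var]]]]] & [A [B [C [C [D var]] ** [D var]]]]]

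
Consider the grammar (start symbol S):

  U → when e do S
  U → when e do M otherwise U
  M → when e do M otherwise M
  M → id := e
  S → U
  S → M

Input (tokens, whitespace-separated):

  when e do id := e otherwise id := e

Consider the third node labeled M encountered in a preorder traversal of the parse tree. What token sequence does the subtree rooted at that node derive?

[S [M when e do [M id := e] otherwise [M id := e]]]

id := e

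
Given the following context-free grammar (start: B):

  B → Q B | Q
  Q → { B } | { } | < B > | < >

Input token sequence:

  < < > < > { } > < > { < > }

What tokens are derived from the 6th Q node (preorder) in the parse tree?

{ < > }

[B [Q < [B [Q < >] [B [Q < >] [B [Q { }]]]] >] [B [Q < >] [B [Q { [B [Q < >]] }]]]]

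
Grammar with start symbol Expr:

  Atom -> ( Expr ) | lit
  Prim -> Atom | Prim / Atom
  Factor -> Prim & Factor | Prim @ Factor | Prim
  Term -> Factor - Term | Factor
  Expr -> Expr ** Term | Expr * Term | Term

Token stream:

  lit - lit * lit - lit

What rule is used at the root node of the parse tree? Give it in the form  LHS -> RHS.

Expr -> Expr * Term

[Expr [Expr [Term [Factor [Prim [Atom lit]]] - [Term [Factor [Prim [Atom lit]]]]]] * [Term [Factor [Prim [Atom lit]]] - [Term [Factor [Prim [Atom lit]]]]]]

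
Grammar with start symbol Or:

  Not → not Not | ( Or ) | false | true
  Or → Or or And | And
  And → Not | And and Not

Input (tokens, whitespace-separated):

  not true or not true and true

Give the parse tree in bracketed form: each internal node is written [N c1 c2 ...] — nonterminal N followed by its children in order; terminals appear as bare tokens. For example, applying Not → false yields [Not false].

[Or [Or [And [Not not [Not true]]]] or [And [And [Not not [Not true]]] and [Not true]]]

Or
Or or And
And or And
Not or And
not Not or And
not true or And
not true or And and Not
not true or Not and Not
not true or not Not and Not
not true or not true and Not
not true or not true and true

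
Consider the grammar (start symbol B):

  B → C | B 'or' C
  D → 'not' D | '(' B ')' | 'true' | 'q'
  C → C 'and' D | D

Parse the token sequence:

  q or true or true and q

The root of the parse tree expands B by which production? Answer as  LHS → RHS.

B → B 'or' C

[B [B [B [C [D q]]] or [C [D true]]] or [C [C [D true]] and [D q]]]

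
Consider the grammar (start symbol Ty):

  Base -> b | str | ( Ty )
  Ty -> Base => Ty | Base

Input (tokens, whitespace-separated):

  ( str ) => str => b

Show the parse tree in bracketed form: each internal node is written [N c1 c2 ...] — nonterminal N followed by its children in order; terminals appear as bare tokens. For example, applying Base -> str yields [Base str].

Ty
Base => Ty
( Ty ) => Ty
( Base ) => Ty
( str ) => Ty
( str ) => Base => Ty
( str ) => str => Ty
( str ) => str => Base
( str ) => str => b

[Ty [Base ( [Ty [Base str]] )] => [Ty [Base str] => [Ty [Base b]]]]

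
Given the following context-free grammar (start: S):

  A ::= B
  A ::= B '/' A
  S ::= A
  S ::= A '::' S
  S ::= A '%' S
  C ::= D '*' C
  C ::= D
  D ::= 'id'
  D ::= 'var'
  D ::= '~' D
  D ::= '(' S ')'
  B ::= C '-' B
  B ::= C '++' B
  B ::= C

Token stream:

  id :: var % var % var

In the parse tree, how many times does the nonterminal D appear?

4

[S [A [B [C [D id]]]] :: [S [A [B [C [D var]]]] % [S [A [B [C [D var]]]] % [S [A [B [C [D var]]]]]]]]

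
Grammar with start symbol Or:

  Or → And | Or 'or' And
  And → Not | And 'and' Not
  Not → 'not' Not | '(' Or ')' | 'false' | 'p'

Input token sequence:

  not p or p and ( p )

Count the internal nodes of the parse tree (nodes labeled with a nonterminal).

12

[Or [Or [And [Not not [Not p]]]] or [And [And [Not p]] and [Not ( [Or [And [Not p]]] )]]]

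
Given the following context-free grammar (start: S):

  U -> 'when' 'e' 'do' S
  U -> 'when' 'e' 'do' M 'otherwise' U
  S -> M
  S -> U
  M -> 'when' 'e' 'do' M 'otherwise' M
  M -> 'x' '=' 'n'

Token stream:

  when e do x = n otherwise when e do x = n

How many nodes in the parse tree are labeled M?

[S [U when e do [M x = n] otherwise [U when e do [S [M x = n]]]]]

2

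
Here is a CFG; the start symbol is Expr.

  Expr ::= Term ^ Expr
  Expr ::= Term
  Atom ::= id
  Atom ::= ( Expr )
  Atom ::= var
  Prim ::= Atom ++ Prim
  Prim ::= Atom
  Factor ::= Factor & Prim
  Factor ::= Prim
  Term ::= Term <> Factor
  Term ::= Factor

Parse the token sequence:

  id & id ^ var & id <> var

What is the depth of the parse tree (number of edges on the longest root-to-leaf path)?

8

[Expr [Term [Factor [Factor [Prim [Atom id]]] & [Prim [Atom id]]]] ^ [Expr [Term [Term [Factor [Factor [Prim [Atom var]]] & [Prim [Atom id]]]] <> [Factor [Prim [Atom var]]]]]]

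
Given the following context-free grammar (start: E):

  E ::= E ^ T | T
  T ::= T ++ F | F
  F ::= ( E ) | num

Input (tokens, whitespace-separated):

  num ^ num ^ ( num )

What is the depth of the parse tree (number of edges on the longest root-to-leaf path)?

[E [E [E [T [F num]]] ^ [T [F num]]] ^ [T [F ( [E [T [F num]]] )]]]

6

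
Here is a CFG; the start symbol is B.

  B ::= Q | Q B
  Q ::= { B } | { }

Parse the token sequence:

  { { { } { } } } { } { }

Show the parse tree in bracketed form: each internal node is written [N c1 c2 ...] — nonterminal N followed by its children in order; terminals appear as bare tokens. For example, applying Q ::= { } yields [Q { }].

B
Q B
{ B } B
{ Q } B
{ { B } } B
{ { Q B } } B
{ { { } B } } B
{ { { } Q } } B
{ { { } { } } } B
{ { { } { } } } Q B
{ { { } { } } } { } B
{ { { } { } } } { } Q
{ { { } { } } } { } { }

[B [Q { [B [Q { [B [Q { }] [B [Q { }]]] }]] }] [B [Q { }] [B [Q { }]]]]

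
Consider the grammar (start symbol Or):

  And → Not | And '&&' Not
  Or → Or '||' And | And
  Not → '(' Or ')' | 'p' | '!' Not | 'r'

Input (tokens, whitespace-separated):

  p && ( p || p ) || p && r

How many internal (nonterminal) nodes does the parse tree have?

16

[Or [Or [And [And [Not p]] && [Not ( [Or [Or [And [Not p]]] || [And [Not p]]] )]]] || [And [And [Not p]] && [Not r]]]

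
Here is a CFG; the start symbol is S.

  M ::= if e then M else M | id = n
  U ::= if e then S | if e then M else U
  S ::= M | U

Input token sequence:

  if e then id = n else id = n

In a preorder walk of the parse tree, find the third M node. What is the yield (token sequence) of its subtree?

[S [M if e then [M id = n] else [M id = n]]]

id = n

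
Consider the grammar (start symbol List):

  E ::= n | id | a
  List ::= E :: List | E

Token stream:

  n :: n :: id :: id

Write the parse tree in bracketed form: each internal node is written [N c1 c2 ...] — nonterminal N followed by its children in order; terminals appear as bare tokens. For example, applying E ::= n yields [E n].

List
E :: List
n :: List
n :: E :: List
n :: n :: List
n :: n :: E :: List
n :: n :: id :: List
n :: n :: id :: E
n :: n :: id :: id

[List [E n] :: [List [E n] :: [List [E id] :: [List [E id]]]]]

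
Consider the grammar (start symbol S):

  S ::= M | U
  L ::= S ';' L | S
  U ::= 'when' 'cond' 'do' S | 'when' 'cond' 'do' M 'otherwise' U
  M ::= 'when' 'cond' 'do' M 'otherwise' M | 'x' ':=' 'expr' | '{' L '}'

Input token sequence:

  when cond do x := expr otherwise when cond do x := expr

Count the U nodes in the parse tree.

2

[S [U when cond do [M x := expr] otherwise [U when cond do [S [M x := expr]]]]]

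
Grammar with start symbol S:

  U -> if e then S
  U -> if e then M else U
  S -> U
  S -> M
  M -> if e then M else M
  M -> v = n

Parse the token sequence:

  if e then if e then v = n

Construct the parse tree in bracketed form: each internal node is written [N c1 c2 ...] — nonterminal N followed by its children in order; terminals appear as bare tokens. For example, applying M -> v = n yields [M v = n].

[S [U if e then [S [U if e then [S [M v = n]]]]]]

S
U
if e then S
if e then U
if e then if e then S
if e then if e then M
if e then if e then v = n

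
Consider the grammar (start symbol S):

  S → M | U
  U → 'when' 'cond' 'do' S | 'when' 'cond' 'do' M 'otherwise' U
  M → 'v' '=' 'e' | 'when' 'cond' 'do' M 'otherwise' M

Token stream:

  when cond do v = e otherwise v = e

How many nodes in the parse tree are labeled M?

3

[S [M when cond do [M v = e] otherwise [M v = e]]]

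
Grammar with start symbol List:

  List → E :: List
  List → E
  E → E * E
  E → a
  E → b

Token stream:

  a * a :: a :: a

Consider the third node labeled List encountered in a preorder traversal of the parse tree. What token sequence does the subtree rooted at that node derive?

[List [E [E a] * [E a]] :: [List [E a] :: [List [E a]]]]

a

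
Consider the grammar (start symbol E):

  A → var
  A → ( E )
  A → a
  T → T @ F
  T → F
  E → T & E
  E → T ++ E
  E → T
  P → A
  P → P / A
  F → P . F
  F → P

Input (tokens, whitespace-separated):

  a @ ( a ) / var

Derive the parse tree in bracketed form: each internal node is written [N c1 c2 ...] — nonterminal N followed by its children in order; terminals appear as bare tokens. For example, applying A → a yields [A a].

[E [T [T [F [P [A a]]]] @ [F [P [P [A ( [E [T [F [P [A a]]]]] )]] / [A var]]]]]

E
T
T @ F
F @ F
P @ F
A @ F
a @ F
a @ P
a @ P / A
a @ A / A
a @ ( E ) / A
a @ ( T ) / A
a @ ( F ) / A
a @ ( P ) / A
a @ ( A ) / A
a @ ( a ) / A
a @ ( a ) / var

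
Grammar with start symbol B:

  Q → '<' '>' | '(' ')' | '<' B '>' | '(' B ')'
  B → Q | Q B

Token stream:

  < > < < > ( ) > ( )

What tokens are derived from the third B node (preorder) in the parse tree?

< > ( )

[B [Q < >] [B [Q < [B [Q < >] [B [Q ( )]]] >] [B [Q ( )]]]]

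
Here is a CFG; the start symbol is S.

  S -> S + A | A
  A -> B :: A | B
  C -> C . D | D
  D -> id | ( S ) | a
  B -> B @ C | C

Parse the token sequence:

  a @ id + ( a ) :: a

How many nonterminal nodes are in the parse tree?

[S [S [A [B [B [C [D a]]] @ [C [D id]]]]] + [A [B [C [D ( [S [A [B [C [D a]]]]] )]]] :: [A [B [C [D a]]]]]]

22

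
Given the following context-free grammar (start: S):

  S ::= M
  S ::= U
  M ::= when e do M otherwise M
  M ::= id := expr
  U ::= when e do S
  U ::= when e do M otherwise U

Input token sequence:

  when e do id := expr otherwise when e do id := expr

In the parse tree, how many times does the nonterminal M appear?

2

[S [U when e do [M id := expr] otherwise [U when e do [S [M id := expr]]]]]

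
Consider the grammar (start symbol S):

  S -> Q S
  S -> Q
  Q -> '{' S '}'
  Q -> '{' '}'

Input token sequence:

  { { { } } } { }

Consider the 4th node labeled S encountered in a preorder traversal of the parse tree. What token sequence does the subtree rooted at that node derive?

[S [Q { [S [Q { [S [Q { }]] }]] }] [S [Q { }]]]

{ }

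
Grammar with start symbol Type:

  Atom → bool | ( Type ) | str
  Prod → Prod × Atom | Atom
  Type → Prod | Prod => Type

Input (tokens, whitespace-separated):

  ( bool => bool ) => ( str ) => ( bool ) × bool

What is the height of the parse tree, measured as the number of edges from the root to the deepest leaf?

9

[Type [Prod [Atom ( [Type [Prod [Atom bool]] => [Type [Prod [Atom bool]]]] )]] => [Type [Prod [Atom ( [Type [Prod [Atom str]]] )]] => [Type [Prod [Prod [Atom ( [Type [Prod [Atom bool]]] )]] × [Atom bool]]]]]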